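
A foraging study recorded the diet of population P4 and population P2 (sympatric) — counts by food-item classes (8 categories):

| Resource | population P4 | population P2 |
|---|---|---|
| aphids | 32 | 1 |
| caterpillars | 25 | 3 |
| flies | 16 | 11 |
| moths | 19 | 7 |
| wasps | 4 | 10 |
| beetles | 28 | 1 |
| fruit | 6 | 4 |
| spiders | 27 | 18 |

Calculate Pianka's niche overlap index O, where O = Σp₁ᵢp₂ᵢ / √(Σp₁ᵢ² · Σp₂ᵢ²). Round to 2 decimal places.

0.64

Proportions for population P4 (n=157): 32/157=0.2038, 25/157=0.1592, 16/157=0.1019, 19/157=0.1210, 4/157=0.0255, 28/157=0.1783, 6/157=0.0382, 27/157=0.1720
Proportions for population P2 (n=55): 1/55=0.0182, 3/55=0.0545, 11/55=0.2000, 7/55=0.1273, 10/55=0.1818, 1/55=0.0182, 4/55=0.0727, 18/55=0.3273
Σ p₁ᵢp₂ᵢ = 0.003709 + 0.008676 + 0.020380 + 0.015403 + 0.004636 + 0.003245 + 0.002777 + 0.056296 = 0.115122
Σp_1ᵢ² = 0.2038² + 0.1592² + 0.1019² + 0.1210² + 0.0255² + 0.1783² + 0.0382² + 0.1720² = 0.041534 + 0.025345 + 0.010384 + 0.014641 + 0.000650 + 0.031791 + 0.001459 + 0.029584 = 0.155388
Σp_2ᵢ² = 0.0182² + 0.0545² + 0.2000² + 0.1273² + 0.1818² + 0.0182² + 0.0727² + 0.3273² = 0.000331 + 0.002970 + 0.040000 + 0.016205 + 0.033051 + 0.000331 + 0.005285 + 0.107125 = 0.205298
O = 0.115122 / √(0.155388 × 0.205298) = 0.115122 / 0.1786081 = 0.6446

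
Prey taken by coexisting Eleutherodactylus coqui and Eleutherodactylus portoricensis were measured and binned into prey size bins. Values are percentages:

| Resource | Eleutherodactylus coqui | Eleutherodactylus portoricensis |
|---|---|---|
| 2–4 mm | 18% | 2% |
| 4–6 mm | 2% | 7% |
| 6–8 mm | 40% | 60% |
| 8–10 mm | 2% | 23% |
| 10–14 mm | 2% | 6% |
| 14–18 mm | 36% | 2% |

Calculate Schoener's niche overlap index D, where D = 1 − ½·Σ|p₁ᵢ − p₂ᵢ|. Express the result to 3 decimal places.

0.500

Convert percentages to proportions (divide by 100).
Σ|p₁ᵢ − p₂ᵢ| = 0.16 + 0.05 + 0.20 + 0.21 + 0.04 + 0.34 = 1.00
D = 1 − ½ × 1.00 = 1 − 0.500 = 0.50000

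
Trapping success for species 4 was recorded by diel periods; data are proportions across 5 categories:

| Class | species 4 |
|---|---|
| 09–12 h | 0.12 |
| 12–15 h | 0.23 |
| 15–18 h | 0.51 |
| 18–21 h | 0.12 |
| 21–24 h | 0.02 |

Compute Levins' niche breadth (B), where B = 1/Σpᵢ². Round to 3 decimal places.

Σpᵢ² = 0.12² + 0.23² + 0.51² + 0.12² + 0.02² = 0.0144 + 0.0529 + 0.2601 + 0.0144 + 0.0004 = 0.3422
B = 1 / 0.3422 = 2.92227

2.922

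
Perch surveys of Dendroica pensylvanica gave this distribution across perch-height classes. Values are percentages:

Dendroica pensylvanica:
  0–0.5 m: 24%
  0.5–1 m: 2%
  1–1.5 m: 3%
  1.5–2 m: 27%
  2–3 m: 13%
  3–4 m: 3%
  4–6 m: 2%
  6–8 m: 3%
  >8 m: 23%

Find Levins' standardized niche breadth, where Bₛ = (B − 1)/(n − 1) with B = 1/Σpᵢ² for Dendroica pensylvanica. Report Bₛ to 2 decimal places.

Convert percentages to proportions (divide by 100).
Σpᵢ² = 0.24² + 0.02² + 0.03² + 0.27² + 0.13² + 0.03² + 0.02² + 0.03² + 0.23² = 0.0576 + 0.0004 + 0.0009 + 0.0729 + 0.0169 + 0.0009 + 0.0004 + 0.0009 + 0.0529 = 0.2038
B = 1 / 0.2038 = 4.9068
Bₛ = (B − 1)/(n − 1) = (4.9068 − 1)/(9 − 1) = 3.9068/8 = 0.4884

0.49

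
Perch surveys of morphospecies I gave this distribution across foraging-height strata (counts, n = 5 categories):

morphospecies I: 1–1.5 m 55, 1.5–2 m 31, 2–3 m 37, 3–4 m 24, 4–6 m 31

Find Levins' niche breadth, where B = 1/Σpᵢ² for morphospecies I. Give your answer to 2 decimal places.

4.60

Proportions for morphospecies I (n=178): 55/178=0.3090, 31/178=0.1742, 37/178=0.2079, 24/178=0.1348, 31/178=0.1742
Σpᵢ² = 0.3090² + 0.1742² + 0.2079² + 0.1348² + 0.1742² = 0.095481 + 0.030346 + 0.043222 + 0.018171 + 0.030346 = 0.217566
B = 1 / 0.217566 = 4.5963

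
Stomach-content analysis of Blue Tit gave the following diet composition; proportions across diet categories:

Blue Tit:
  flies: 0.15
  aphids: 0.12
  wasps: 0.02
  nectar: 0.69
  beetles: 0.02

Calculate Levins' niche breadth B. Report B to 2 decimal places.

1.95

Σpᵢ² = 0.15² + 0.12² + 0.02² + 0.69² + 0.02² = 0.0225 + 0.0144 + 0.0004 + 0.4761 + 0.0004 = 0.5138
B = 1 / 0.5138 = 1.9463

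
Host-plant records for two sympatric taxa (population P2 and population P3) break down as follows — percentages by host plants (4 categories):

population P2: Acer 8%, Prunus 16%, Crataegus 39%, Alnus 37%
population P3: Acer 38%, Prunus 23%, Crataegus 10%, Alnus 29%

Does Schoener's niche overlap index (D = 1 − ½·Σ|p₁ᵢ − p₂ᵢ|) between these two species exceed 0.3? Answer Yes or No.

Yes

Convert percentages to proportions (divide by 100).
Σ|p₁ᵢ − p₂ᵢ| = 0.30 + 0.07 + 0.29 + 0.08 = 0.74
D = 1 − ½ × 0.74 = 1 − 0.370 = 0.6300
D = 0.6300 > 0.3 → Yes.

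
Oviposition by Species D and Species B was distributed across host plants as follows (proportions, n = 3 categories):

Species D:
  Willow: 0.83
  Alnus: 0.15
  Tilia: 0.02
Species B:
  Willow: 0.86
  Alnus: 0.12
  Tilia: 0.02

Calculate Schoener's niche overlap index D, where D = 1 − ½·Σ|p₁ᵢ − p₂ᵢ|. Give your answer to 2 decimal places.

Σ|p₁ᵢ − p₂ᵢ| = 0.03 + 0.03 + 0.00 = 0.06
D = 1 − ½ × 0.06 = 1 − 0.030 = 0.9700

0.97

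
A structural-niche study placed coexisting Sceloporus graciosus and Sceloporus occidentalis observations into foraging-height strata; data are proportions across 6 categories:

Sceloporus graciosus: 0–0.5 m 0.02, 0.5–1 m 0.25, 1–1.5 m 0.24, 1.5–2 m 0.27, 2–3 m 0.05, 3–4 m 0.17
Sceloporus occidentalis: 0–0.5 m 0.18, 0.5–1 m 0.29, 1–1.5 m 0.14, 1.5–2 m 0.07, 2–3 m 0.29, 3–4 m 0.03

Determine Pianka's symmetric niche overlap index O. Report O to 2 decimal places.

0.66

Σ p₁ᵢp₂ᵢ = 0.0036 + 0.0725 + 0.0336 + 0.0189 + 0.0145 + 0.0051 = 0.1482
Σp_1ᵢ² = 0.02² + 0.25² + 0.24² + 0.27² + 0.05² + 0.17² = 0.0004 + 0.0625 + 0.0576 + 0.0729 + 0.0025 + 0.0289 = 0.2248
Σp_2ᵢ² = 0.18² + 0.29² + 0.14² + 0.07² + 0.29² + 0.03² = 0.0324 + 0.0841 + 0.0196 + 0.0049 + 0.0841 + 0.0009 = 0.2260
O = 0.1482 / √(0.2248 × 0.2260) = 0.1482 / 0.22540 = 0.6575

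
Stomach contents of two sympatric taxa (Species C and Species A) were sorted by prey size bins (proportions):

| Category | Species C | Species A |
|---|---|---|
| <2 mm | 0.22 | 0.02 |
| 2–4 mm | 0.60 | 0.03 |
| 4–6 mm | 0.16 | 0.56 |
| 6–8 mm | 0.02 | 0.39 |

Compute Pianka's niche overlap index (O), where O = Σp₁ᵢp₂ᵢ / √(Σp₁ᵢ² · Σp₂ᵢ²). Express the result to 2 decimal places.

0.27

Σ p₁ᵢp₂ᵢ = 0.0044 + 0.0180 + 0.0896 + 0.0078 = 0.1198
Σp_1ᵢ² = 0.22² + 0.60² + 0.16² + 0.02² = 0.0484 + 0.3600 + 0.0256 + 0.0004 = 0.4344
Σp_2ᵢ² = 0.02² + 0.03² + 0.56² + 0.39² = 0.0004 + 0.0009 + 0.3136 + 0.1521 = 0.4670
O = 0.1198 / √(0.4344 × 0.4670) = 0.1198 / 0.45041 = 0.2660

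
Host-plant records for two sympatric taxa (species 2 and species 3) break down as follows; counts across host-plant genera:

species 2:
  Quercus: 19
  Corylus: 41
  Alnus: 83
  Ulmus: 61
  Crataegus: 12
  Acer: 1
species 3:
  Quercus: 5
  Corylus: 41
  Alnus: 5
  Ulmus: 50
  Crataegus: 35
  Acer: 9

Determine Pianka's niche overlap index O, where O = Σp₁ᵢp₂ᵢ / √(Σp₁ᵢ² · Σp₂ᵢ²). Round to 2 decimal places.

Proportions for species 2 (n=217): 19/217=0.0876, 41/217=0.1889, 83/217=0.3825, 61/217=0.2811, 12/217=0.0553, 1/217=0.0046
Proportions for species 3 (n=145): 5/145=0.0345, 41/145=0.2828, 5/145=0.0345, 50/145=0.3448, 35/145=0.2414, 9/145=0.0621
Σ p₁ᵢp₂ᵢ = 0.003022 + 0.053421 + 0.013196 + 0.096923 + 0.013349 + 0.000286 = 0.180197
Σp_1ᵢ² = 0.0876² + 0.1889² + 0.3825² + 0.2811² + 0.0553² + 0.0046² = 0.007674 + 0.035683 + 0.146306 + 0.079017 + 0.003058 + 0.000021 = 0.271759
Σp_2ᵢ² = 0.0345² + 0.2828² + 0.0345² + 0.3448² + 0.2414² + 0.0621² = 0.001190 + 0.079976 + 0.001190 + 0.118887 + 0.058274 + 0.003856 = 0.263373
O = 0.180197 / √(0.271759 × 0.263373) = 0.180197 / 0.2675331 = 0.6736

0.67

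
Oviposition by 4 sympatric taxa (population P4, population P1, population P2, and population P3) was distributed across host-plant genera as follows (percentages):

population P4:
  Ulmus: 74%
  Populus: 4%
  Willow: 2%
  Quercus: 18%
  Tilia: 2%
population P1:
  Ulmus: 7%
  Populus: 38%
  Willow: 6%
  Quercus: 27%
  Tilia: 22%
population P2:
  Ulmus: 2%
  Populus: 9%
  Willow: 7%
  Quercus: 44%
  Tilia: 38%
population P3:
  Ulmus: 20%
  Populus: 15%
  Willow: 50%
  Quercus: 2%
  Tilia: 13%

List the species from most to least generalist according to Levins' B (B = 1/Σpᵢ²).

population P1 > population P3 > population P2 > population P4

Convert percentages to proportions (divide by 100).
Σp_P4ᵢ² = 0.74² + 0.04² + 0.02² + 0.18² + 0.02² = 0.5476 + 0.0016 + 0.0004 + 0.0324 + 0.0004 = 0.5824
B_P4 = 1 / 0.5824 = 1.7170
Σp_P1ᵢ² = 0.07² + 0.38² + 0.06² + 0.27² + 0.22² = 0.0049 + 0.1444 + 0.0036 + 0.0729 + 0.0484 = 0.2742
B_P1 = 1 / 0.2742 = 3.6470
Σp_P2ᵢ² = 0.02² + 0.09² + 0.07² + 0.44² + 0.38² = 0.0004 + 0.0081 + 0.0049 + 0.1936 + 0.1444 = 0.3514
B_P2 = 1 / 0.3514 = 2.8458
Σp_P3ᵢ² = 0.20² + 0.15² + 0.50² + 0.02² + 0.13² = 0.0400 + 0.0225 + 0.2500 + 0.0004 + 0.0169 = 0.3298
B_P3 = 1 / 0.3298 = 3.0321
Ranking by B (broadest → narrowest): population P1 (3.65) > population P3 (3.03) > population P2 (2.85) > population P4 (1.72)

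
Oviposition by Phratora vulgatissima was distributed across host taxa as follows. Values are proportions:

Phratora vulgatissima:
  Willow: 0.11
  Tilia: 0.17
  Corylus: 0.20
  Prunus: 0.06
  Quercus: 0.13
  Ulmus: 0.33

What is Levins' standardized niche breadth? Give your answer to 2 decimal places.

Σpᵢ² = 0.11² + 0.17² + 0.20² + 0.06² + 0.13² + 0.33² = 0.0121 + 0.0289 + 0.0400 + 0.0036 + 0.0169 + 0.1089 = 0.2104
B = 1 / 0.2104 = 4.7529
Bₛ = (B − 1)/(n − 1) = (4.7529 − 1)/(6 − 1) = 3.7529/5 = 0.7506

0.75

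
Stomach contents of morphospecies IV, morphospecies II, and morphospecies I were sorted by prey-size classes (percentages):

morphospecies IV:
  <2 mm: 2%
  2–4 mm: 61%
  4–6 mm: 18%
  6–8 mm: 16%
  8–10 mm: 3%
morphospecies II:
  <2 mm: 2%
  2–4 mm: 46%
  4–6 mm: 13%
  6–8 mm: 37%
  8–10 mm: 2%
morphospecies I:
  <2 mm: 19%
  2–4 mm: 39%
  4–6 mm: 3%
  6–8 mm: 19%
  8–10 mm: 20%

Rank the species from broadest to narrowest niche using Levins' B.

Convert percentages to proportions (divide by 100).
Σp_IVᵢ² = 0.02² + 0.61² + 0.18² + 0.16² + 0.03² = 0.0004 + 0.3721 + 0.0324 + 0.0256 + 0.0009 = 0.4314
B_IV = 1 / 0.4314 = 2.3180
Σp_IIᵢ² = 0.02² + 0.46² + 0.13² + 0.37² + 0.02² = 0.0004 + 0.2116 + 0.0169 + 0.1369 + 0.0004 = 0.3662
B_II = 1 / 0.3662 = 2.7307
Σp_Iᵢ² = 0.19² + 0.39² + 0.03² + 0.19² + 0.20² = 0.0361 + 0.1521 + 0.0009 + 0.0361 + 0.0400 = 0.2652
B_I = 1 / 0.2652 = 3.7707
Ranking by B (broadest → narrowest): morphospecies I (3.77) > morphospecies II (2.73) > morphospecies IV (2.32)

morphospecies I > morphospecies II > morphospecies IV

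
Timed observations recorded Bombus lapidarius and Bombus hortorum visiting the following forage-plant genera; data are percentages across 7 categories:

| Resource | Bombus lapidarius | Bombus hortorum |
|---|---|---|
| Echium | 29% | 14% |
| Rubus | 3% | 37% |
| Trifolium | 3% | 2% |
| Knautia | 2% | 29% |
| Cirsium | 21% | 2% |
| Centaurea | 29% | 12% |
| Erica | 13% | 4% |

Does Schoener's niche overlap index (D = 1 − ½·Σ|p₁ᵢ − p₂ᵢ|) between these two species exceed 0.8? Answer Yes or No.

Convert percentages to proportions (divide by 100).
Σ|p₁ᵢ − p₂ᵢ| = 0.15 + 0.34 + 0.01 + 0.27 + 0.19 + 0.17 + 0.09 = 1.22
D = 1 − ½ × 1.22 = 1 − 0.610 = 0.3900
D = 0.3900 < 0.8 → No.

No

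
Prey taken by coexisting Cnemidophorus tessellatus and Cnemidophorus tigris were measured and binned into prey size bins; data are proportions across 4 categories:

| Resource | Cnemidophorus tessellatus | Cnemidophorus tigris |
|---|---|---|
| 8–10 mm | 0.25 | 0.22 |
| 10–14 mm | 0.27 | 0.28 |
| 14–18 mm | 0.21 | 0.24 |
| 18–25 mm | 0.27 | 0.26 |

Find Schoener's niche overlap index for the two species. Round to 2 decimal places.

0.96

Σ|p₁ᵢ − p₂ᵢ| = 0.03 + 0.01 + 0.03 + 0.01 = 0.08
D = 1 − ½ × 0.08 = 1 − 0.040 = 0.9600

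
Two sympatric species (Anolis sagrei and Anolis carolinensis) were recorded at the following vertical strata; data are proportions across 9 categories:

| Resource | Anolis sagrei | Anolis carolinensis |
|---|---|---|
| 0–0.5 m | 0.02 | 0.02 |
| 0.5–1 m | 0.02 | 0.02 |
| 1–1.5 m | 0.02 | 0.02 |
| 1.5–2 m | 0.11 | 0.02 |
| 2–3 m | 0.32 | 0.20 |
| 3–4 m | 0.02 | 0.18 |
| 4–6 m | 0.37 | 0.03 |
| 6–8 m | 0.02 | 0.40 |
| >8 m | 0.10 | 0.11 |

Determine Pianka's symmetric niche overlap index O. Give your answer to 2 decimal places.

0.40

Σ p₁ᵢp₂ᵢ = 0.0004 + 0.0004 + 0.0004 + 0.0022 + 0.0640 + 0.0036 + 0.0111 + 0.0080 + 0.0110 = 0.1011
Σp_1ᵢ² = 0.02² + 0.02² + 0.02² + 0.11² + 0.32² + 0.02² + 0.37² + 0.02² + 0.10² = 0.0004 + 0.0004 + 0.0004 + 0.0121 + 0.1024 + 0.0004 + 0.1369 + 0.0004 + 0.0100 = 0.2634
Σp_2ᵢ² = 0.02² + 0.02² + 0.02² + 0.02² + 0.20² + 0.18² + 0.03² + 0.40² + 0.11² = 0.0004 + 0.0004 + 0.0004 + 0.0004 + 0.0400 + 0.0324 + 0.0009 + 0.1600 + 0.0121 = 0.2470
O = 0.1011 / √(0.2634 × 0.2470) = 0.1011 / 0.25507 = 0.3964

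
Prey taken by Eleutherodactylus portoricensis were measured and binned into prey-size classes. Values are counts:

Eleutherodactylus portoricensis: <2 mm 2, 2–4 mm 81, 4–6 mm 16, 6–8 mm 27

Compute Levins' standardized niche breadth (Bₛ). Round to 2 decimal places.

0.37

Proportions for Eleutherodactylus portoricensis (n=126): 2/126=0.0159, 81/126=0.6429, 16/126=0.1270, 27/126=0.2143
Σpᵢ² = 0.0159² + 0.6429² + 0.1270² + 0.2143² = 0.000253 + 0.413320 + 0.016129 + 0.045924 = 0.475626
B = 1 / 0.475626 = 2.1025
Bₛ = (B − 1)/(n − 1) = (2.1025 − 1)/(4 − 1) = 1.1025/3 = 0.3675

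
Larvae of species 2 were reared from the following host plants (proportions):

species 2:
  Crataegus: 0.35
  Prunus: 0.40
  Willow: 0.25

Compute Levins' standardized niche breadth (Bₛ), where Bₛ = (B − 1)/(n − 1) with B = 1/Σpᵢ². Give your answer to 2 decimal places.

Σpᵢ² = 0.35² + 0.40² + 0.25² = 0.1225 + 0.1600 + 0.0625 = 0.3450
B = 1 / 0.3450 = 2.8986
Bₛ = (B − 1)/(n − 1) = (2.8986 − 1)/(3 − 1) = 1.8986/2 = 0.9493

0.95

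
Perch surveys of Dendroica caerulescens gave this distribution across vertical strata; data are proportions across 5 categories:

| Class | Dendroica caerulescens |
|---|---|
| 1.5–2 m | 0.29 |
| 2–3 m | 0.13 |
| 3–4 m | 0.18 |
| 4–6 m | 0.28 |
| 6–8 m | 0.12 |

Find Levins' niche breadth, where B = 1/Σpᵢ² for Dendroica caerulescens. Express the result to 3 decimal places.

Σpᵢ² = 0.29² + 0.13² + 0.18² + 0.28² + 0.12² = 0.0841 + 0.0169 + 0.0324 + 0.0784 + 0.0144 = 0.2262
B = 1 / 0.2262 = 4.42087

4.421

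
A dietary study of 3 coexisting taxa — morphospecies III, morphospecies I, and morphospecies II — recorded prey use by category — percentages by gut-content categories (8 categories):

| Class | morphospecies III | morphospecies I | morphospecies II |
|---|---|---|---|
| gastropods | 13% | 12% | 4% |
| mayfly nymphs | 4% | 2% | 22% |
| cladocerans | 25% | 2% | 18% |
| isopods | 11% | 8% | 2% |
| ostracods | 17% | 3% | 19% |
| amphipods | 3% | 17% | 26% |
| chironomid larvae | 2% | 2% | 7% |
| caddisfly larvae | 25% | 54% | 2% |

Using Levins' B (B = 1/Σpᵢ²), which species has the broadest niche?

morphospecies III

Convert percentages to proportions (divide by 100).
Σp_IIIᵢ² = 0.13² + 0.04² + 0.25² + 0.11² + 0.17² + 0.03² + 0.02² + 0.25² = 0.0169 + 0.0016 + 0.0625 + 0.0121 + 0.0289 + 0.0009 + 0.0004 + 0.0625 = 0.1858
B_III = 1 / 0.1858 = 5.3821
Σp_Iᵢ² = 0.12² + 0.02² + 0.02² + 0.08² + 0.03² + 0.17² + 0.02² + 0.54² = 0.0144 + 0.0004 + 0.0004 + 0.0064 + 0.0009 + 0.0289 + 0.0004 + 0.2916 = 0.3434
B_I = 1 / 0.3434 = 2.9121
Σp_IIᵢ² = 0.04² + 0.22² + 0.18² + 0.02² + 0.19² + 0.26² + 0.07² + 0.02² = 0.0016 + 0.0484 + 0.0324 + 0.0004 + 0.0361 + 0.0676 + 0.0049 + 0.0004 = 0.1918
B_II = 1 / 0.1918 = 5.2138
Highest B → broadest niche (most generalist): morphospecies III (B = 5.38).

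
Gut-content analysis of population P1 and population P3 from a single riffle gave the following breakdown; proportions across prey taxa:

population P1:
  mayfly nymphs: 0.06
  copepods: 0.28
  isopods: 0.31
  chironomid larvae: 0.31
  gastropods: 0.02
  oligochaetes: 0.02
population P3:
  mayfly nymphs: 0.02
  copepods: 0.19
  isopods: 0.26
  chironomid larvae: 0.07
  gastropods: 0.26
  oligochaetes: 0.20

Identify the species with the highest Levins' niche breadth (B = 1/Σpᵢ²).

population P3

Σp_P1ᵢ² = 0.06² + 0.28² + 0.31² + 0.31² + 0.02² + 0.02² = 0.0036 + 0.0784 + 0.0961 + 0.0961 + 0.0004 + 0.0004 = 0.2750
B_P1 = 1 / 0.2750 = 3.6364
Σp_P3ᵢ² = 0.02² + 0.19² + 0.26² + 0.07² + 0.26² + 0.20² = 0.0004 + 0.0361 + 0.0676 + 0.0049 + 0.0676 + 0.0400 = 0.2166
B_P3 = 1 / 0.2166 = 4.6168
Highest B → broadest niche (most generalist): population P3 (B = 4.62).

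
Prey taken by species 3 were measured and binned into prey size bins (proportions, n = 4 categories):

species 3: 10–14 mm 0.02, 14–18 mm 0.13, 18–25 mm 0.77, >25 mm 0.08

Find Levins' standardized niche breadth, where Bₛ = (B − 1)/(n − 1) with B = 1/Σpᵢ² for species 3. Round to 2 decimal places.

Σpᵢ² = 0.02² + 0.13² + 0.77² + 0.08² = 0.0004 + 0.0169 + 0.5929 + 0.0064 = 0.6166
B = 1 / 0.6166 = 1.6218
Bₛ = (B − 1)/(n − 1) = (1.6218 − 1)/(4 − 1) = 0.6218/3 = 0.2073

0.21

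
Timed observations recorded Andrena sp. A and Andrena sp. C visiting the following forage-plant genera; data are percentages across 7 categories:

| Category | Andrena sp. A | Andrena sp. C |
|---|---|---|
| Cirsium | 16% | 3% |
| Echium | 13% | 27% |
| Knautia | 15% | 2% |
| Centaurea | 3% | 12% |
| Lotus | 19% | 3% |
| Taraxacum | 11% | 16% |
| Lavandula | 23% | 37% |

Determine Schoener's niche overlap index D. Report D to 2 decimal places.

0.58

Convert percentages to proportions (divide by 100).
Σ|p₁ᵢ − p₂ᵢ| = 0.13 + 0.14 + 0.13 + 0.09 + 0.16 + 0.05 + 0.14 = 0.84
D = 1 − ½ × 0.84 = 1 − 0.420 = 0.5800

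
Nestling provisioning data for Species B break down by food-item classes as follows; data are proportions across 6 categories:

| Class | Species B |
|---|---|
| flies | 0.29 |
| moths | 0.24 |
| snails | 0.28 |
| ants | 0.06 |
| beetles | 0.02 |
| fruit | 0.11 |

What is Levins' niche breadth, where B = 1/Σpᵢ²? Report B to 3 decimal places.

Σpᵢ² = 0.29² + 0.24² + 0.28² + 0.06² + 0.02² + 0.11² = 0.0841 + 0.0576 + 0.0784 + 0.0036 + 0.0004 + 0.0121 = 0.2362
B = 1 / 0.2362 = 4.23370

4.234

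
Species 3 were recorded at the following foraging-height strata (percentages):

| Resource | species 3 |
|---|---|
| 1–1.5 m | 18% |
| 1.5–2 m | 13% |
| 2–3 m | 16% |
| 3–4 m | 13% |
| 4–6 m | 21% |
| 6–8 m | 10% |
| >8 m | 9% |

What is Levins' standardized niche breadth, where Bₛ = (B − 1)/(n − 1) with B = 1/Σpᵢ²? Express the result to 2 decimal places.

0.92

Convert percentages to proportions (divide by 100).
Σpᵢ² = 0.18² + 0.13² + 0.16² + 0.13² + 0.21² + 0.10² + 0.09² = 0.0324 + 0.0169 + 0.0256 + 0.0169 + 0.0441 + 0.0100 + 0.0081 = 0.1540
B = 1 / 0.1540 = 6.4935
Bₛ = (B − 1)/(n − 1) = (6.4935 − 1)/(7 − 1) = 5.4935/6 = 0.9156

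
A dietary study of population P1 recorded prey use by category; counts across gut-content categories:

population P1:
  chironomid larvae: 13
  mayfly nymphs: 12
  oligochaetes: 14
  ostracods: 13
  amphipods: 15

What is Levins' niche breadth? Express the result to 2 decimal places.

Proportions for population P1 (n=67): 13/67=0.1940, 12/67=0.1791, 14/67=0.2090, 13/67=0.1940, 15/67=0.2239
Σpᵢ² = 0.1940² + 0.1791² + 0.2090² + 0.1940² + 0.2239² = 0.037636 + 0.032077 + 0.043681 + 0.037636 + 0.050131 = 0.201161
B = 1 / 0.201161 = 4.9711

4.97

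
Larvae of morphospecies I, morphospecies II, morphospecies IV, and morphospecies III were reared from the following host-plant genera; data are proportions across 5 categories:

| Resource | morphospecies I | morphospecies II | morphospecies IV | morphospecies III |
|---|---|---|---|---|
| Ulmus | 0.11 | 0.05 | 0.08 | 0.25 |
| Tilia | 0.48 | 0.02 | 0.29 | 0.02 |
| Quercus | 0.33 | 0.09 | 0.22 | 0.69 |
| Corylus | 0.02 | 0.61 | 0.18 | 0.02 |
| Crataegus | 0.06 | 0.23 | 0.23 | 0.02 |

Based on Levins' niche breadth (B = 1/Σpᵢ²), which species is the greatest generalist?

morphospecies IV

Σp_Iᵢ² = 0.11² + 0.48² + 0.33² + 0.02² + 0.06² = 0.0121 + 0.2304 + 0.1089 + 0.0004 + 0.0036 = 0.3554
B_I = 1 / 0.3554 = 2.8137
Σp_IIᵢ² = 0.05² + 0.02² + 0.09² + 0.61² + 0.23² = 0.0025 + 0.0004 + 0.0081 + 0.3721 + 0.0529 = 0.4360
B_II = 1 / 0.4360 = 2.2936
Σp_IVᵢ² = 0.08² + 0.29² + 0.22² + 0.18² + 0.23² = 0.0064 + 0.0841 + 0.0484 + 0.0324 + 0.0529 = 0.2242
B_IV = 1 / 0.2242 = 4.4603
Σp_IIIᵢ² = 0.25² + 0.02² + 0.69² + 0.02² + 0.02² = 0.0625 + 0.0004 + 0.4761 + 0.0004 + 0.0004 = 0.5398
B_III = 1 / 0.5398 = 1.8525
Highest B → broadest niche (most generalist): morphospecies IV (B = 4.46).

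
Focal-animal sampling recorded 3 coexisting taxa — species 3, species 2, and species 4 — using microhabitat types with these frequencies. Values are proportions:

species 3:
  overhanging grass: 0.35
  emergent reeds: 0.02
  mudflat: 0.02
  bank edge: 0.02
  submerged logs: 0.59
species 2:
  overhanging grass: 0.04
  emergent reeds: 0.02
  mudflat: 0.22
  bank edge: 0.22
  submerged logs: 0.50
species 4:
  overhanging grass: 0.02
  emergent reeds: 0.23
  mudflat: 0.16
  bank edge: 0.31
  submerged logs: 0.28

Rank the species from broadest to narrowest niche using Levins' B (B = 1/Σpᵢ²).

species 4 > species 2 > species 3

Σp_3ᵢ² = 0.35² + 0.02² + 0.02² + 0.02² + 0.59² = 0.1225 + 0.0004 + 0.0004 + 0.0004 + 0.3481 = 0.4718
B_3 = 1 / 0.4718 = 2.1195
Σp_2ᵢ² = 0.04² + 0.02² + 0.22² + 0.22² + 0.50² = 0.0016 + 0.0004 + 0.0484 + 0.0484 + 0.2500 = 0.3488
B_2 = 1 / 0.3488 = 2.8670
Σp_4ᵢ² = 0.02² + 0.23² + 0.16² + 0.31² + 0.28² = 0.0004 + 0.0529 + 0.0256 + 0.0961 + 0.0784 = 0.2534
B_4 = 1 / 0.2534 = 3.9463
Ranking by B (broadest → narrowest): species 4 (3.95) > species 2 (2.87) > species 3 (2.12)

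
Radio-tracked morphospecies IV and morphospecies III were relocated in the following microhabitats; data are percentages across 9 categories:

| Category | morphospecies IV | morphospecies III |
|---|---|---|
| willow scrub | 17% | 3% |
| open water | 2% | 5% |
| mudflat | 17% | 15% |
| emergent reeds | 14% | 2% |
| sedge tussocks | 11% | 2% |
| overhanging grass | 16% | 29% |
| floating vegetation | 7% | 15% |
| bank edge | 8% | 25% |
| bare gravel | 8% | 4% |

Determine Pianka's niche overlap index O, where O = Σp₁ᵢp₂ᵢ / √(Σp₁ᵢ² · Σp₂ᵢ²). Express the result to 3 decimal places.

Convert percentages to proportions (divide by 100).
Σ p₁ᵢp₂ᵢ = 0.0051 + 0.0010 + 0.0255 + 0.0028 + 0.0022 + 0.0464 + 0.0105 + 0.0200 + 0.0032 = 0.1167
Σp_1ᵢ² = 0.17² + 0.02² + 0.17² + 0.14² + 0.11² + 0.16² + 0.07² + 0.08² + 0.08² = 0.0289 + 0.0004 + 0.0289 + 0.0196 + 0.0121 + 0.0256 + 0.0049 + 0.0064 + 0.0064 = 0.1332
Σp_2ᵢ² = 0.03² + 0.05² + 0.15² + 0.02² + 0.02² + 0.29² + 0.15² + 0.25² + 0.04² = 0.0009 + 0.0025 + 0.0225 + 0.0004 + 0.0004 + 0.0841 + 0.0225 + 0.0625 + 0.0016 = 0.1974
O = 0.1167 / √(0.1332 × 0.1974) = 0.1167 / 0.162153 = 0.71969

0.720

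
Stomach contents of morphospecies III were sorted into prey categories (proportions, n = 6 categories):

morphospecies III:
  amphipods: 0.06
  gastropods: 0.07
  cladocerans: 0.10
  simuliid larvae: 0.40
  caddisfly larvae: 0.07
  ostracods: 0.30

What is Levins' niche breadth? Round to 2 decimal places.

Σpᵢ² = 0.06² + 0.07² + 0.10² + 0.40² + 0.07² + 0.30² = 0.0036 + 0.0049 + 0.0100 + 0.1600 + 0.0049 + 0.0900 = 0.2734
B = 1 / 0.2734 = 3.6576

3.66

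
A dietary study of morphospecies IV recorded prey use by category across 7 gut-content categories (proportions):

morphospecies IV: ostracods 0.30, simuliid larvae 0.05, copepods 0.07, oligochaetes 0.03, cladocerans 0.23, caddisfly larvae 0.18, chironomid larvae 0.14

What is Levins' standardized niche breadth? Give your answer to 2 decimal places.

Σpᵢ² = 0.30² + 0.05² + 0.07² + 0.03² + 0.23² + 0.18² + 0.14² = 0.0900 + 0.0025 + 0.0049 + 0.0009 + 0.0529 + 0.0324 + 0.0196 = 0.2032
B = 1 / 0.2032 = 4.9213
Bₛ = (B − 1)/(n − 1) = (4.9213 − 1)/(7 − 1) = 3.9213/6 = 0.6536

0.65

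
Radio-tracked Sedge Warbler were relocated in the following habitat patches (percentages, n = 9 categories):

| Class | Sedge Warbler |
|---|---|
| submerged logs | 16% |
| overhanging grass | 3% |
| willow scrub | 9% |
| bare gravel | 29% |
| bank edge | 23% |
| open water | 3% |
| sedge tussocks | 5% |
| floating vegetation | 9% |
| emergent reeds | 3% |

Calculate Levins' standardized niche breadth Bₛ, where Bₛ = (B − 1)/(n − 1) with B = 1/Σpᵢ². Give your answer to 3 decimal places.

Convert percentages to proportions (divide by 100).
Σpᵢ² = 0.16² + 0.03² + 0.09² + 0.29² + 0.23² + 0.03² + 0.05² + 0.09² + 0.03² = 0.0256 + 0.0009 + 0.0081 + 0.0841 + 0.0529 + 0.0009 + 0.0025 + 0.0081 + 0.0009 = 0.1840
B = 1 / 0.1840 = 5.43478
Bₛ = (B − 1)/(n − 1) = (5.43478 − 1)/(9 − 1) = 4.43478/8 = 0.55435

0.554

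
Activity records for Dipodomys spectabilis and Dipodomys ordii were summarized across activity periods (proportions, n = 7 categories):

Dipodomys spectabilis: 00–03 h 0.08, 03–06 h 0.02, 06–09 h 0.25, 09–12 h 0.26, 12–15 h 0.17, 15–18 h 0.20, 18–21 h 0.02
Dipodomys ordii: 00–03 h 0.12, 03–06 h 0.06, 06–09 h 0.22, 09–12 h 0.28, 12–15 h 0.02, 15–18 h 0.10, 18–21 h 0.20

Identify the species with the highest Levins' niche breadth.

Dipodomys ordii

Σp_specᵢ² = 0.08² + 0.02² + 0.25² + 0.26² + 0.17² + 0.20² + 0.02² = 0.0064 + 0.0004 + 0.0625 + 0.0676 + 0.0289 + 0.0400 + 0.0004 = 0.2062
B_spec = 1 / 0.2062 = 4.8497
Σp_ordiᵢ² = 0.12² + 0.06² + 0.22² + 0.28² + 0.02² + 0.10² + 0.20² = 0.0144 + 0.0036 + 0.0484 + 0.0784 + 0.0004 + 0.0100 + 0.0400 = 0.1952
B_ordi = 1 / 0.1952 = 5.1230
Highest B → broadest niche (most generalist): Dipodomys ordii (B = 5.12).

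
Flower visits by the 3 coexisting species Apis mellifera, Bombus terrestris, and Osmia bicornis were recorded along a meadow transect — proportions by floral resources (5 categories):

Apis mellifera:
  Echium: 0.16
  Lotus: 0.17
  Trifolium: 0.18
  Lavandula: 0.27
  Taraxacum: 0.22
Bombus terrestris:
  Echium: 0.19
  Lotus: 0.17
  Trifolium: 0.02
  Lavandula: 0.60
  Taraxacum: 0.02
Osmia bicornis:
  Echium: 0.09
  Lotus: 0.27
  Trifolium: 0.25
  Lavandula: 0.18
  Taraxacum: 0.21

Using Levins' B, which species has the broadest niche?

Apis mellifera

Σp_mellᵢ² = 0.16² + 0.17² + 0.18² + 0.27² + 0.22² = 0.0256 + 0.0289 + 0.0324 + 0.0729 + 0.0484 = 0.2082
B_mell = 1 / 0.2082 = 4.8031
Σp_terrᵢ² = 0.19² + 0.17² + 0.02² + 0.60² + 0.02² = 0.0361 + 0.0289 + 0.0004 + 0.3600 + 0.0004 = 0.4258
B_terr = 1 / 0.4258 = 2.3485
Σp_bicoᵢ² = 0.09² + 0.27² + 0.25² + 0.18² + 0.21² = 0.0081 + 0.0729 + 0.0625 + 0.0324 + 0.0441 = 0.2200
B_bico = 1 / 0.2200 = 4.5455
Highest B → broadest niche (most generalist): Apis mellifera (B = 4.80).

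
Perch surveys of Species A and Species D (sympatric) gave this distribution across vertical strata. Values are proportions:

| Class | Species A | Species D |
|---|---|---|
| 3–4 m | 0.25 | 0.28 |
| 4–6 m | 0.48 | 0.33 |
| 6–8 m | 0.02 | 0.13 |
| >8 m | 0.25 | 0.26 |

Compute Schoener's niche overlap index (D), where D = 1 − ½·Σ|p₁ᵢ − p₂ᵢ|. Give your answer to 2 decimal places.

0.85

Σ|p₁ᵢ − p₂ᵢ| = 0.03 + 0.15 + 0.11 + 0.01 = 0.30
D = 1 − ½ × 0.30 = 1 − 0.150 = 0.8500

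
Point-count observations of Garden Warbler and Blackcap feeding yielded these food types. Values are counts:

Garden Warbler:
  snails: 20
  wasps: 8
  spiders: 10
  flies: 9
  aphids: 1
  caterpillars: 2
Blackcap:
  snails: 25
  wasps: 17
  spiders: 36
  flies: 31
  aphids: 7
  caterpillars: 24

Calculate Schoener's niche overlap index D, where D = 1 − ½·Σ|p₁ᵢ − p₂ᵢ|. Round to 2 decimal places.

Proportions for Garden Warbler (n=50): 20/50=0.4000, 8/50=0.1600, 10/50=0.2000, 9/50=0.1800, 1/50=0.0200, 2/50=0.0400
Proportions for Blackcap (n=140): 25/140=0.1786, 17/140=0.1214, 36/140=0.2571, 31/140=0.2214, 7/140=0.0500, 24/140=0.1714
Σ|p₁ᵢ − p₂ᵢ| = 0.2214 + 0.0386 + 0.0571 + 0.0414 + 0.0300 + 0.1314 = 0.5199
D = 1 − ½ × 0.5199 = 1 − 0.25995 = 0.74005

0.74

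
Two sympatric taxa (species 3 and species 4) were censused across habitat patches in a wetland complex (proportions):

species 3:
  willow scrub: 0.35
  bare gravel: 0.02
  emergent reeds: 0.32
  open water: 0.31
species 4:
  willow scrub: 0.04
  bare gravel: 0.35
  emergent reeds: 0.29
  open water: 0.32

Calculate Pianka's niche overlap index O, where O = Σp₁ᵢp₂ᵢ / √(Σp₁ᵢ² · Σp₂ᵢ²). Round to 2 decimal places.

Σ p₁ᵢp₂ᵢ = 0.0140 + 0.0070 + 0.0928 + 0.0992 = 0.2130
Σp_1ᵢ² = 0.35² + 0.02² + 0.32² + 0.31² = 0.1225 + 0.0004 + 0.1024 + 0.0961 = 0.3214
Σp_2ᵢ² = 0.04² + 0.35² + 0.29² + 0.32² = 0.0016 + 0.1225 + 0.0841 + 0.1024 = 0.3106
O = 0.2130 / √(0.3214 × 0.3106) = 0.2130 / 0.31595 = 0.6742

0.67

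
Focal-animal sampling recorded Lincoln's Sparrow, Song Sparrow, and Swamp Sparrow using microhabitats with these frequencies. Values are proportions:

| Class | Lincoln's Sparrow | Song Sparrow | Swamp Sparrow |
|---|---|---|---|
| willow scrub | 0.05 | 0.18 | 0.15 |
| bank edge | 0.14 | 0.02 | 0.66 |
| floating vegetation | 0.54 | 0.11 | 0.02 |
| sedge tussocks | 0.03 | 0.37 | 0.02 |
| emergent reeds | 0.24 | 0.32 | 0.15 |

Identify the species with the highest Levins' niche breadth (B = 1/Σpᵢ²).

Σp_Lincᵢ² = 0.05² + 0.14² + 0.54² + 0.03² + 0.24² = 0.0025 + 0.0196 + 0.2916 + 0.0009 + 0.0576 = 0.3722
B_Linc = 1 / 0.3722 = 2.6867
Σp_Songᵢ² = 0.18² + 0.02² + 0.11² + 0.37² + 0.32² = 0.0324 + 0.0004 + 0.0121 + 0.1369 + 0.1024 = 0.2842
B_Song = 1 / 0.2842 = 3.5186
Σp_Swamᵢ² = 0.15² + 0.66² + 0.02² + 0.02² + 0.15² = 0.0225 + 0.4356 + 0.0004 + 0.0004 + 0.0225 = 0.4814
B_Swam = 1 / 0.4814 = 2.0773
Highest B → broadest niche (most generalist): Song Sparrow (B = 3.52).

Song Sparrow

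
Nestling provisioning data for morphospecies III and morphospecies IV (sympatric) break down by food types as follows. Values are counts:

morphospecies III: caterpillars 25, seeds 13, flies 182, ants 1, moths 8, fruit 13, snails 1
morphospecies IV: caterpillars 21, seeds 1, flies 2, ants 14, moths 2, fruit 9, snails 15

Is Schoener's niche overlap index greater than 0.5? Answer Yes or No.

No

Proportions for morphospecies III (n=243): 25/243=0.1029, 13/243=0.0535, 182/243=0.7490, 1/243=0.0041, 8/243=0.0329, 13/243=0.0535, 1/243=0.0041
Proportions for morphospecies IV (n=64): 21/64=0.3281, 1/64=0.0156, 2/64=0.0313, 14/64=0.2188, 2/64=0.0313, 9/64=0.1406, 15/64=0.2344
Σ|p₁ᵢ − p₂ᵢ| = 0.2252 + 0.0379 + 0.7177 + 0.2147 + 0.0016 + 0.0871 + 0.2303 = 1.5145
D = 1 − ½ × 1.5145 = 1 − 0.75725 = 0.24275
D = 0.24275 < 0.5 → No.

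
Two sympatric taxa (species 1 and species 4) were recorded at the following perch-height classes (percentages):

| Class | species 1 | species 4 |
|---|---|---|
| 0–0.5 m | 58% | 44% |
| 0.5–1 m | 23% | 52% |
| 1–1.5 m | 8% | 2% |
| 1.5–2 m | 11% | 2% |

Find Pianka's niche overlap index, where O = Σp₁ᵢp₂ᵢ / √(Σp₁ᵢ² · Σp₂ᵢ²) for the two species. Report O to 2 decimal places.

Convert percentages to proportions (divide by 100).
Σ p₁ᵢp₂ᵢ = 0.2552 + 0.1196 + 0.0016 + 0.0022 = 0.3786
Σp_1ᵢ² = 0.58² + 0.23² + 0.08² + 0.11² = 0.3364 + 0.0529 + 0.0064 + 0.0121 = 0.4078
Σp_2ᵢ² = 0.44² + 0.52² + 0.02² + 0.02² = 0.1936 + 0.2704 + 0.0004 + 0.0004 = 0.4648
O = 0.3786 / √(0.4078 × 0.4648) = 0.3786 / 0.43537 = 0.8696

0.87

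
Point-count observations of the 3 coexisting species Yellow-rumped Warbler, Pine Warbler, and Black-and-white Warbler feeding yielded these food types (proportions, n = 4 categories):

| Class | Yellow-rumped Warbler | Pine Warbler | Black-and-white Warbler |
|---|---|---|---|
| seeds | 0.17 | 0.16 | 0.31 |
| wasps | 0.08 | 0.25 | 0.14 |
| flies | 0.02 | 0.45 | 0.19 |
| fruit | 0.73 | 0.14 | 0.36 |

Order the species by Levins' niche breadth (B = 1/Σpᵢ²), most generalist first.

Black-and-white Warbler > Pine Warbler > Yellow-rumped Warbler

Σp_Yellᵢ² = 0.17² + 0.08² + 0.02² + 0.73² = 0.0289 + 0.0064 + 0.0004 + 0.5329 = 0.5686
B_Yell = 1 / 0.5686 = 1.7587
Σp_Pineᵢ² = 0.16² + 0.25² + 0.45² + 0.14² = 0.0256 + 0.0625 + 0.2025 + 0.0196 = 0.3102
B_Pine = 1 / 0.3102 = 3.2237
Σp_Blacᵢ² = 0.31² + 0.14² + 0.19² + 0.36² = 0.0961 + 0.0196 + 0.0361 + 0.1296 = 0.2814
B_Blac = 1 / 0.2814 = 3.5537
Ranking by B (broadest → narrowest): Black-and-white Warbler (3.55) > Pine Warbler (3.22) > Yellow-rumped Warbler (1.76)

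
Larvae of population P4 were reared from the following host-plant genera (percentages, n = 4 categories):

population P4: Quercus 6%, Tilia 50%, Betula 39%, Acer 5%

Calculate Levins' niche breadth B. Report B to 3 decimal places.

2.450

Convert percentages to proportions (divide by 100).
Σpᵢ² = 0.06² + 0.50² + 0.39² + 0.05² = 0.0036 + 0.2500 + 0.1521 + 0.0025 = 0.4082
B = 1 / 0.4082 = 2.44978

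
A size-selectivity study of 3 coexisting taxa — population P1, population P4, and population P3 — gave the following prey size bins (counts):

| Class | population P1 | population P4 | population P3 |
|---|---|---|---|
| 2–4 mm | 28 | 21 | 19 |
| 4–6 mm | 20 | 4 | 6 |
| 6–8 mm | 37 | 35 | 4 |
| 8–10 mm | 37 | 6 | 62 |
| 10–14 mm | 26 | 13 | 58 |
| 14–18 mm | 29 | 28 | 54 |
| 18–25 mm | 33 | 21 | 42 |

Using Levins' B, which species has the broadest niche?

Proportions for population P1 (n=210): 28/210=0.1333, 20/210=0.0952, 37/210=0.1762, 37/210=0.1762, 26/210=0.1238, 29/210=0.1381, 33/210=0.1571
Proportions for population P4 (n=128): 21/128=0.1641, 4/128=0.0313, 35/128=0.2734, 6/128=0.0469, 13/128=0.1016, 28/128=0.2188, 21/128=0.1641
Proportions for population P3 (n=245): 19/245=0.0776, 6/245=0.0245, 4/245=0.0163, 62/245=0.2531, 58/245=0.2367, 54/245=0.2204, 42/245=0.1714
Σp_P1ᵢ² = 0.1333² + 0.0952² + 0.1762² + 0.1762² + 0.1238² + 0.1381² + 0.1571² = 0.017769 + 0.009063 + 0.031046 + 0.031046 + 0.015326 + 0.019072 + 0.024680 = 0.148002
B_P1 = 1 / 0.148002 = 6.7567
Σp_P4ᵢ² = 0.1641² + 0.0313² + 0.2734² + 0.0469² + 0.1016² + 0.2188² + 0.1641² = 0.026929 + 0.000980 + 0.074748 + 0.002200 + 0.010323 + 0.047873 + 0.026929 = 0.189982
B_P4 = 1 / 0.189982 = 5.2637
Σp_P3ᵢ² = 0.0776² + 0.0245² + 0.0163² + 0.2531² + 0.2367² + 0.2204² + 0.1714² = 0.006022 + 0.000600 + 0.000266 + 0.064060 + 0.056027 + 0.048576 + 0.029378 = 0.204929
B_P3 = 1 / 0.204929 = 4.8797
Highest B → broadest niche (most generalist): population P1 (B = 6.76).

population P1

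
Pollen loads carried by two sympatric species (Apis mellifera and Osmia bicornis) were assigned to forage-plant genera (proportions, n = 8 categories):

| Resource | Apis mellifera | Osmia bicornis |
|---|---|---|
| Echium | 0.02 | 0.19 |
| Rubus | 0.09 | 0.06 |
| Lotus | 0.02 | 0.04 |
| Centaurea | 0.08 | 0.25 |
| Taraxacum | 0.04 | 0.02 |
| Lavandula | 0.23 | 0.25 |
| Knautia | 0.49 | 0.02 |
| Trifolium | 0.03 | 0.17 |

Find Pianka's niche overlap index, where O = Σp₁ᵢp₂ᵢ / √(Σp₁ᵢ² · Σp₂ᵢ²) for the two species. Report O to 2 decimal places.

Σ p₁ᵢp₂ᵢ = 0.0038 + 0.0054 + 0.0008 + 0.0200 + 0.0008 + 0.0575 + 0.0098 + 0.0051 = 0.1032
Σp_1ᵢ² = 0.02² + 0.09² + 0.02² + 0.08² + 0.04² + 0.23² + 0.49² + 0.03² = 0.0004 + 0.0081 + 0.0004 + 0.0064 + 0.0016 + 0.0529 + 0.2401 + 0.0009 = 0.3108
Σp_2ᵢ² = 0.19² + 0.06² + 0.04² + 0.25² + 0.02² + 0.25² + 0.02² + 0.17² = 0.0361 + 0.0036 + 0.0016 + 0.0625 + 0.0004 + 0.0625 + 0.0004 + 0.0289 = 0.1960
O = 0.1032 / √(0.3108 × 0.1960) = 0.1032 / 0.24681 = 0.4181

0.42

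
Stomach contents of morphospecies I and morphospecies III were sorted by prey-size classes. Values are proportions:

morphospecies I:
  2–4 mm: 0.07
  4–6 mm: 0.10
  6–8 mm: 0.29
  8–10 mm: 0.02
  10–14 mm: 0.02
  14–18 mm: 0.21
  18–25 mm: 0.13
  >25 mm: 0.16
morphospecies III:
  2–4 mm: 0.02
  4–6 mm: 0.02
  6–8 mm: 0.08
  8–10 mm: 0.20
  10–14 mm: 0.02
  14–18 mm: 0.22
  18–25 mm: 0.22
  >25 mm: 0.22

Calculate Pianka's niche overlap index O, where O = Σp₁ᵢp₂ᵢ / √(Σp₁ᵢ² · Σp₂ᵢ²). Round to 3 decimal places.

Σ p₁ᵢp₂ᵢ = 0.0014 + 0.0020 + 0.0232 + 0.0040 + 0.0004 + 0.0462 + 0.0286 + 0.0352 = 0.1410
Σp_1ᵢ² = 0.07² + 0.10² + 0.29² + 0.02² + 0.02² + 0.21² + 0.13² + 0.16² = 0.0049 + 0.0100 + 0.0841 + 0.0004 + 0.0004 + 0.0441 + 0.0169 + 0.0256 = 0.1864
Σp_2ᵢ² = 0.02² + 0.02² + 0.08² + 0.20² + 0.02² + 0.22² + 0.22² + 0.22² = 0.0004 + 0.0004 + 0.0064 + 0.0400 + 0.0004 + 0.0484 + 0.0484 + 0.0484 = 0.1928
O = 0.1410 / √(0.1864 × 0.1928) = 0.1410 / 0.189573 = 0.74378

0.744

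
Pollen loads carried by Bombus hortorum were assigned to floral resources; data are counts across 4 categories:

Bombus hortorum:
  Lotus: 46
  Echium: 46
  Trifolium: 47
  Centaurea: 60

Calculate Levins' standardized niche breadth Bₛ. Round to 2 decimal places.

Proportions for Bombus hortorum (n=199): 46/199=0.2312, 46/199=0.2312, 47/199=0.2362, 60/199=0.3015
Σpᵢ² = 0.2312² + 0.2312² + 0.2362² + 0.3015² = 0.053453 + 0.053453 + 0.055790 + 0.090902 = 0.253598
B = 1 / 0.253598 = 3.9432
Bₛ = (B − 1)/(n − 1) = (3.9432 − 1)/(4 − 1) = 2.9432/3 = 0.9811

0.98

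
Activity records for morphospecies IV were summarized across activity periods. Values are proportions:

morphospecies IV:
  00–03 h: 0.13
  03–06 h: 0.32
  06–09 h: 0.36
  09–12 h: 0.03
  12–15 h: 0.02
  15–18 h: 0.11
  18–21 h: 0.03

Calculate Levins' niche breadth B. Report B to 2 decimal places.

Σpᵢ² = 0.13² + 0.32² + 0.36² + 0.03² + 0.02² + 0.11² + 0.03² = 0.0169 + 0.1024 + 0.1296 + 0.0009 + 0.0004 + 0.0121 + 0.0009 = 0.2632
B = 1 / 0.2632 = 3.7994

3.80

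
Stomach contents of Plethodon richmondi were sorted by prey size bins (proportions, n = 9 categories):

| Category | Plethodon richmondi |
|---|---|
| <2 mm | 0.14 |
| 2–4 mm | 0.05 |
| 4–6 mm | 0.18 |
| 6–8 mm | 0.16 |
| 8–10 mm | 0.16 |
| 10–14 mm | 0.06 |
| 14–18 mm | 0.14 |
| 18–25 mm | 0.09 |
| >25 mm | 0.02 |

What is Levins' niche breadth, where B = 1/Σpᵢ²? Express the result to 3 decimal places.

7.278

Σpᵢ² = 0.14² + 0.05² + 0.18² + 0.16² + 0.16² + 0.06² + 0.14² + 0.09² + 0.02² = 0.0196 + 0.0025 + 0.0324 + 0.0256 + 0.0256 + 0.0036 + 0.0196 + 0.0081 + 0.0004 = 0.1374
B = 1 / 0.1374 = 7.27802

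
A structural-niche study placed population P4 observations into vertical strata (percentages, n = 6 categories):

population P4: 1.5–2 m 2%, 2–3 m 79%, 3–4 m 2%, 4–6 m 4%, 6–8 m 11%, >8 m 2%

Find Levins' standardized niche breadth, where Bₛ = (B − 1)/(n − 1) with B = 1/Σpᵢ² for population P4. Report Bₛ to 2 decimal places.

0.11

Convert percentages to proportions (divide by 100).
Σpᵢ² = 0.02² + 0.79² + 0.02² + 0.04² + 0.11² + 0.02² = 0.0004 + 0.6241 + 0.0004 + 0.0016 + 0.0121 + 0.0004 = 0.6390
B = 1 / 0.6390 = 1.5649
Bₛ = (B − 1)/(n − 1) = (1.5649 − 1)/(6 − 1) = 0.5649/5 = 0.1130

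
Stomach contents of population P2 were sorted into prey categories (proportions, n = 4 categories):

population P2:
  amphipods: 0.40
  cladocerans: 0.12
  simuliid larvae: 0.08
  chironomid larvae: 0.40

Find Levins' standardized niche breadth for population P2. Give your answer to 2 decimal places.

Σpᵢ² = 0.40² + 0.12² + 0.08² + 0.40² = 0.1600 + 0.0144 + 0.0064 + 0.1600 = 0.3408
B = 1 / 0.3408 = 2.9343
Bₛ = (B − 1)/(n − 1) = (2.9343 − 1)/(4 − 1) = 1.9343/3 = 0.6448

0.64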